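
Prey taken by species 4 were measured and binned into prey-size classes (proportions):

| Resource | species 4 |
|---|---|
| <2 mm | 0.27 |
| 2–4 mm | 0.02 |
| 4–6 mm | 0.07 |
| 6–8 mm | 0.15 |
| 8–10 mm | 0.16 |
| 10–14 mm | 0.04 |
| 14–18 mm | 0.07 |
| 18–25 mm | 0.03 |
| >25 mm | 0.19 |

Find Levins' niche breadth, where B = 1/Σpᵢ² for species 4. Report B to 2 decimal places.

5.89

Σpᵢ² = 0.27² + 0.02² + 0.07² + 0.15² + 0.16² + 0.04² + 0.07² + 0.03² + 0.19² = 0.0729 + 0.0004 + 0.0049 + 0.0225 + 0.0256 + 0.0016 + 0.0049 + 0.0009 + 0.0361 = 0.1698
B = 1 / 0.1698 = 5.8893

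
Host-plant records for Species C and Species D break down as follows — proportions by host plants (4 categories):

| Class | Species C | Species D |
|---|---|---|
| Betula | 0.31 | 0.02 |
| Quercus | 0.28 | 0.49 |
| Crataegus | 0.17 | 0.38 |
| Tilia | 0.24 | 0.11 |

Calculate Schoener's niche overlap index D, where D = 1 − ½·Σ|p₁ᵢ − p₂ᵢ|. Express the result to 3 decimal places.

0.580

Σ|p₁ᵢ − p₂ᵢ| = 0.29 + 0.21 + 0.21 + 0.13 = 0.84
D = 1 − ½ × 0.84 = 1 − 0.420 = 0.58000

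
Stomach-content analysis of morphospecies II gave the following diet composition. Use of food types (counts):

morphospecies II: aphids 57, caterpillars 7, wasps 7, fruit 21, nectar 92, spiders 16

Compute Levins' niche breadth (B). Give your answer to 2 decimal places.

Proportions for morphospecies II (n=200): 57/200=0.2850, 7/200=0.0350, 7/200=0.0350, 21/200=0.1050, 92/200=0.4600, 16/200=0.0800
Σpᵢ² = 0.2850² + 0.0350² + 0.0350² + 0.1050² + 0.4600² + 0.0800² = 0.081225 + 0.001225 + 0.001225 + 0.011025 + 0.211600 + 0.006400 = 0.312700
B = 1 / 0.312700 = 3.1980

3.20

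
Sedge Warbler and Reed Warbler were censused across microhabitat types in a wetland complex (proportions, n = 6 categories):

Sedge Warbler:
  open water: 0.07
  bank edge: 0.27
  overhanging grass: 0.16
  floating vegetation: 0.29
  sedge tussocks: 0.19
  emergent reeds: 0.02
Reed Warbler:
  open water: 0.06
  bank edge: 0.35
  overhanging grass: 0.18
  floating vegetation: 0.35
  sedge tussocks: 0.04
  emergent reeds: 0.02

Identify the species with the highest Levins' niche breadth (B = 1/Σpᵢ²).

Σp_Sedgᵢ² = 0.07² + 0.27² + 0.16² + 0.29² + 0.19² + 0.02² = 0.0049 + 0.0729 + 0.0256 + 0.0841 + 0.0361 + 0.0004 = 0.2240
B_Sedg = 1 / 0.2240 = 4.4643
Σp_Reedᵢ² = 0.06² + 0.35² + 0.18² + 0.35² + 0.04² + 0.02² = 0.0036 + 0.1225 + 0.0324 + 0.1225 + 0.0016 + 0.0004 = 0.2830
B_Reed = 1 / 0.2830 = 3.5336
Highest B → broadest niche (most generalist): Sedge Warbler (B = 4.46).

Sedge Warbler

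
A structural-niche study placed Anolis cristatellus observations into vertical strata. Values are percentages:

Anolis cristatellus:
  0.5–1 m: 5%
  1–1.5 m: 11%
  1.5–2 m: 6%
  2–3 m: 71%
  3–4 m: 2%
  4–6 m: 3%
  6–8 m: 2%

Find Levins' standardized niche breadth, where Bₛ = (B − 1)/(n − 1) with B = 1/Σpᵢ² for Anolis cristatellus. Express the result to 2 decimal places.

Convert percentages to proportions (divide by 100).
Σpᵢ² = 0.05² + 0.11² + 0.06² + 0.71² + 0.02² + 0.03² + 0.02² = 0.0025 + 0.0121 + 0.0036 + 0.5041 + 0.0004 + 0.0009 + 0.0004 = 0.5240
B = 1 / 0.5240 = 1.9084
Bₛ = (B − 1)/(n − 1) = (1.9084 − 1)/(7 − 1) = 0.9084/6 = 0.1514

0.15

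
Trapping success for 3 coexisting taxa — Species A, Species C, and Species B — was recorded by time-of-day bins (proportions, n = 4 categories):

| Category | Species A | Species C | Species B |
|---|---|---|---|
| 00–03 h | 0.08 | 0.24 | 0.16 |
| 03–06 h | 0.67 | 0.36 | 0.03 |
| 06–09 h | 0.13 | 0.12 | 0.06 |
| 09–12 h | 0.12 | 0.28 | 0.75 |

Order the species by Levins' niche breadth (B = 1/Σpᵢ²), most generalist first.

Σp_Aᵢ² = 0.08² + 0.67² + 0.13² + 0.12² = 0.0064 + 0.4489 + 0.0169 + 0.0144 = 0.4866
B_A = 1 / 0.4866 = 2.0551
Σp_Cᵢ² = 0.24² + 0.36² + 0.12² + 0.28² = 0.0576 + 0.1296 + 0.0144 + 0.0784 = 0.2800
B_C = 1 / 0.2800 = 3.5714
Σp_Bᵢ² = 0.16² + 0.03² + 0.06² + 0.75² = 0.0256 + 0.0009 + 0.0036 + 0.5625 = 0.5926
B_B = 1 / 0.5926 = 1.6875
Ranking by B (broadest → narrowest): Species C (3.57) > Species A (2.06) > Species B (1.69)

Species C > Species A > Species B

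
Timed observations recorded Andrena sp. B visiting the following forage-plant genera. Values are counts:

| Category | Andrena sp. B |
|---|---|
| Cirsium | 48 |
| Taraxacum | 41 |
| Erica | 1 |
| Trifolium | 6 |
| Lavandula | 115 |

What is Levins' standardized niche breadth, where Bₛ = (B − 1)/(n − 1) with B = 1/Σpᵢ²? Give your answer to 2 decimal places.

Proportions for Andrena sp. B (n=211): 48/211=0.2275, 41/211=0.1943, 1/211=0.0047, 6/211=0.0284, 115/211=0.5450
Σpᵢ² = 0.2275² + 0.1943² + 0.0047² + 0.0284² + 0.5450² = 0.051756 + 0.037752 + 0.000022 + 0.000807 + 0.297025 = 0.387362
B = 1 / 0.387362 = 2.5816
Bₛ = (B − 1)/(n − 1) = (2.5816 − 1)/(5 − 1) = 1.5816/4 = 0.3954

0.40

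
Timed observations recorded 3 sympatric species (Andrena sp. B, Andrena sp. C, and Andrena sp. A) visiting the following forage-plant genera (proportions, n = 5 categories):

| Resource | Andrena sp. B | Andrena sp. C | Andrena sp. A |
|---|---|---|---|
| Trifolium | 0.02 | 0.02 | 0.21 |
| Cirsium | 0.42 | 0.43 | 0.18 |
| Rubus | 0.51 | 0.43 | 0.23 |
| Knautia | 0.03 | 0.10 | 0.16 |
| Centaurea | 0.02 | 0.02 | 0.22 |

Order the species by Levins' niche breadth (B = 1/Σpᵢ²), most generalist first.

Andrena sp. A > Andrena sp. C > Andrena sp. B

Σp_Bᵢ² = 0.02² + 0.42² + 0.51² + 0.03² + 0.02² = 0.0004 + 0.1764 + 0.2601 + 0.0009 + 0.0004 = 0.4382
B_B = 1 / 0.4382 = 2.2821
Σp_Cᵢ² = 0.02² + 0.43² + 0.43² + 0.10² + 0.02² = 0.0004 + 0.1849 + 0.1849 + 0.0100 + 0.0004 = 0.3806
B_C = 1 / 0.3806 = 2.6274
Σp_Aᵢ² = 0.21² + 0.18² + 0.23² + 0.16² + 0.22² = 0.0441 + 0.0324 + 0.0529 + 0.0256 + 0.0484 = 0.2034
B_A = 1 / 0.2034 = 4.9164
Ranking by B (broadest → narrowest): Andrena sp. A (4.92) > Andrena sp. C (2.63) > Andrena sp. B (2.28)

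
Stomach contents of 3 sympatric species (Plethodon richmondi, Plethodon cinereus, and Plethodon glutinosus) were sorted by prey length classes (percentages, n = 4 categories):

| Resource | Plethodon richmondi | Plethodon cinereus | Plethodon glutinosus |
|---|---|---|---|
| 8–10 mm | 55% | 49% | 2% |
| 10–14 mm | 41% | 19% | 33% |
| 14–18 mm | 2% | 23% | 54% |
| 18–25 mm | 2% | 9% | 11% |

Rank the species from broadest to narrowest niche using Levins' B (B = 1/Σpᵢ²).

Convert percentages to proportions (divide by 100).
Σp_richᵢ² = 0.55² + 0.41² + 0.02² + 0.02² = 0.3025 + 0.1681 + 0.0004 + 0.0004 = 0.4714
B_rich = 1 / 0.4714 = 2.1213
Σp_cineᵢ² = 0.49² + 0.19² + 0.23² + 0.09² = 0.2401 + 0.0361 + 0.0529 + 0.0081 = 0.3372
B_cine = 1 / 0.3372 = 2.9656
Σp_glutᵢ² = 0.02² + 0.33² + 0.54² + 0.11² = 0.0004 + 0.1089 + 0.2916 + 0.0121 = 0.4130
B_glut = 1 / 0.4130 = 2.4213
Ranking by B (broadest → narrowest): Plethodon cinereus (2.97) > Plethodon glutinosus (2.42) > Plethodon richmondi (2.12)

Plethodon cinereus > Plethodon glutinosus > Plethodon richmondi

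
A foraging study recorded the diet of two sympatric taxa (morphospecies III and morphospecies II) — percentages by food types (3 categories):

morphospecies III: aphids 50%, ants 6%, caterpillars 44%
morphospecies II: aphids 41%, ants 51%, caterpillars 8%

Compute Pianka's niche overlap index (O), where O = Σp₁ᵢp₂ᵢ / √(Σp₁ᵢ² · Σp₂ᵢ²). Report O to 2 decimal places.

Convert percentages to proportions (divide by 100).
Σ p₁ᵢp₂ᵢ = 0.2050 + 0.0306 + 0.0352 = 0.2708
Σp_1ᵢ² = 0.50² + 0.06² + 0.44² = 0.2500 + 0.0036 + 0.1936 = 0.4472
Σp_2ᵢ² = 0.41² + 0.51² + 0.08² = 0.1681 + 0.2601 + 0.0064 = 0.4346
O = 0.2708 / √(0.4472 × 0.4346) = 0.2708 / 0.44085 = 0.6143

0.61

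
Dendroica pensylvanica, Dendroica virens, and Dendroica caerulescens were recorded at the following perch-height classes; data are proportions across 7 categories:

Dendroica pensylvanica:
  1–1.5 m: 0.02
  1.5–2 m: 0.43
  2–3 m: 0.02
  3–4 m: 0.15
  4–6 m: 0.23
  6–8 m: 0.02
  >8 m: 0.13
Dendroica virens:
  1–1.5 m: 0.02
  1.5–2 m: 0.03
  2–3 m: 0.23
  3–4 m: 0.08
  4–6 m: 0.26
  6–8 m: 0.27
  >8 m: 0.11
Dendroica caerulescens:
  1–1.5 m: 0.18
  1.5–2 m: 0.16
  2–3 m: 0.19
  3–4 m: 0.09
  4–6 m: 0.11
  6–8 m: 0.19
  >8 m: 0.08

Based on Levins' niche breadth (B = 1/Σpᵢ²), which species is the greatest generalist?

Dendroica caerulescens

Σp_pensᵢ² = 0.02² + 0.43² + 0.02² + 0.15² + 0.23² + 0.02² + 0.13² = 0.0004 + 0.1849 + 0.0004 + 0.0225 + 0.0529 + 0.0004 + 0.0169 = 0.2784
B_pens = 1 / 0.2784 = 3.5920
Σp_vireᵢ² = 0.02² + 0.03² + 0.23² + 0.08² + 0.26² + 0.27² + 0.11² = 0.0004 + 0.0009 + 0.0529 + 0.0064 + 0.0676 + 0.0729 + 0.0121 = 0.2132
B_vire = 1 / 0.2132 = 4.6904
Σp_caerᵢ² = 0.18² + 0.16² + 0.19² + 0.09² + 0.11² + 0.19² + 0.08² = 0.0324 + 0.0256 + 0.0361 + 0.0081 + 0.0121 + 0.0361 + 0.0064 = 0.1568
B_caer = 1 / 0.1568 = 6.3776
Highest B → broadest niche (most generalist): Dendroica caerulescens (B = 6.38).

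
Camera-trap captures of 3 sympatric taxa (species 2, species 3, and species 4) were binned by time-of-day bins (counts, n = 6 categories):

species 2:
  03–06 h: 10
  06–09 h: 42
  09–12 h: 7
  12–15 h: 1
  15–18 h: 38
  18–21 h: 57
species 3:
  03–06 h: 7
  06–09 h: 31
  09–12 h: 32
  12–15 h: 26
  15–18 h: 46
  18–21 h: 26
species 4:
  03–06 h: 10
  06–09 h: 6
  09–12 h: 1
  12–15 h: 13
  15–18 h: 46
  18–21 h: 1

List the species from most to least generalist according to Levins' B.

species 3 > species 2 > species 4

Proportions for species 2 (n=155): 10/155=0.0645, 42/155=0.2710, 7/155=0.0452, 1/155=0.0065, 38/155=0.2452, 57/155=0.3677
Proportions for species 3 (n=168): 7/168=0.0417, 31/168=0.1845, 32/168=0.1905, 26/168=0.1548, 46/168=0.2738, 26/168=0.1548
Proportions for species 4 (n=77): 10/77=0.1299, 6/77=0.0779, 1/77=0.0130, 13/77=0.1688, 46/77=0.5974, 1/77=0.0130
Σp_2ᵢ² = 0.0645² + 0.2710² + 0.0452² + 0.0065² + 0.2452² + 0.3677² = 0.004160 + 0.073441 + 0.002043 + 0.000042 + 0.060123 + 0.135203 = 0.275012
B_2 = 1 / 0.275012 = 3.6362
Σp_3ᵢ² = 0.0417² + 0.1845² + 0.1905² + 0.1548² + 0.2738² + 0.1548² = 0.001739 + 0.034040 + 0.036290 + 0.023963 + 0.074966 + 0.023963 = 0.194961
B_3 = 1 / 0.194961 = 5.1292
Σp_4ᵢ² = 0.1299² + 0.0779² + 0.0130² + 0.1688² + 0.5974² + 0.0130² = 0.016874 + 0.006068 + 0.000169 + 0.028493 + 0.356887 + 0.000169 = 0.408660
B_4 = 1 / 0.408660 = 2.4470
Ranking by B (broadest → narrowest): species 3 (5.13) > species 2 (3.64) > species 4 (2.45)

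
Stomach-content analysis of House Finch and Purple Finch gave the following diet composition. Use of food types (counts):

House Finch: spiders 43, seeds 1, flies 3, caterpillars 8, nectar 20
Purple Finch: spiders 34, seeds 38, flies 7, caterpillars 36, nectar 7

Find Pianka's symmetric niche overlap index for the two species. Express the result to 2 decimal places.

Proportions for House Finch (n=75): 43/75=0.5733, 1/75=0.0133, 3/75=0.0400, 8/75=0.1067, 20/75=0.2667
Proportions for Purple Finch (n=122): 34/122=0.2787, 38/122=0.3115, 7/122=0.0574, 36/122=0.2951, 7/122=0.0574
Σ p₁ᵢp₂ᵢ = 0.159779 + 0.004143 + 0.002296 + 0.031487 + 0.015309 = 0.213014
Σp_1ᵢ² = 0.5733² + 0.0133² + 0.0400² + 0.1067² + 0.2667² = 0.328673 + 0.000177 + 0.001600 + 0.011385 + 0.071129 = 0.412964
Σp_2ᵢ² = 0.2787² + 0.3115² + 0.0574² + 0.2951² + 0.0574² = 0.077674 + 0.097032 + 0.003295 + 0.087084 + 0.003295 = 0.268380
O = 0.213014 / √(0.412964 × 0.268380) = 0.213014 / 0.3329133 = 0.6398

0.64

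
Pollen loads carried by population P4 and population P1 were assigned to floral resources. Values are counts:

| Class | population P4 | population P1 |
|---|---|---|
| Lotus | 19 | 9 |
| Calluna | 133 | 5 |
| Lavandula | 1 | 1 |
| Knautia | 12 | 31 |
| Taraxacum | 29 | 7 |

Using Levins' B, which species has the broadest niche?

Proportions for population P4 (n=194): 19/194=0.0979, 133/194=0.6856, 1/194=0.0052, 12/194=0.0619, 29/194=0.1495
Proportions for population P1 (n=53): 9/53=0.1698, 5/53=0.0943, 1/53=0.0189, 31/53=0.5849, 7/53=0.1321
Σp_P4ᵢ² = 0.0979² + 0.6856² + 0.0052² + 0.0619² + 0.1495² = 0.009584 + 0.470047 + 0.000027 + 0.003832 + 0.022350 = 0.505840
B_P4 = 1 / 0.505840 = 1.9769
Σp_P1ᵢ² = 0.1698² + 0.0943² + 0.0189² + 0.5849² + 0.1321² = 0.028832 + 0.008892 + 0.000357 + 0.342108 + 0.017450 = 0.397639
B_P1 = 1 / 0.397639 = 2.5148
Highest B → broadest niche (most generalist): population P1 (B = 2.51).

population P1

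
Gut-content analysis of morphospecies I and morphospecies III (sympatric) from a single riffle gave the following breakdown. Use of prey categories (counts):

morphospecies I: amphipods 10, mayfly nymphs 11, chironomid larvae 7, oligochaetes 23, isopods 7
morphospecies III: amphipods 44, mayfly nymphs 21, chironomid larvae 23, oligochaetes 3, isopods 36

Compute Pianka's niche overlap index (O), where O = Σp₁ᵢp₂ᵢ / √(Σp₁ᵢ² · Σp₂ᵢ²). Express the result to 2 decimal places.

0.61

Proportions for morphospecies I (n=58): 10/58=0.1724, 11/58=0.1897, 7/58=0.1207, 23/58=0.3966, 7/58=0.1207
Proportions for morphospecies III (n=127): 44/127=0.3465, 21/127=0.1654, 23/127=0.1811, 3/127=0.0236, 36/127=0.2835
Σ p₁ᵢp₂ᵢ = 0.059737 + 0.031376 + 0.021859 + 0.009360 + 0.034218 = 0.156550
Σp_1ᵢ² = 0.1724² + 0.1897² + 0.1207² + 0.3966² + 0.1207² = 0.029722 + 0.035986 + 0.014568 + 0.157292 + 0.014568 = 0.252136
Σp_2ᵢ² = 0.3465² + 0.1654² + 0.1811² + 0.0236² + 0.2835² = 0.120062 + 0.027357 + 0.032797 + 0.000557 + 0.080372 = 0.261145
O = 0.156550 / √(0.252136 × 0.261145) = 0.156550 / 0.2566010 = 0.6101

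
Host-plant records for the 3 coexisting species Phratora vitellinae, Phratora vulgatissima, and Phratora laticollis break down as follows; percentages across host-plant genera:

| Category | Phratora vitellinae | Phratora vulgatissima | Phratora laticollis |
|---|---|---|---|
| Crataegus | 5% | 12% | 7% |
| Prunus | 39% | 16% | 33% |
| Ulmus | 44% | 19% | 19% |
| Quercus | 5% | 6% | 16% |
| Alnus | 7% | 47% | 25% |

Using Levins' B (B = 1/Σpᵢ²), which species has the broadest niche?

Phratora laticollis

Convert percentages to proportions (divide by 100).
Σp_viteᵢ² = 0.05² + 0.39² + 0.44² + 0.05² + 0.07² = 0.0025 + 0.1521 + 0.1936 + 0.0025 + 0.0049 = 0.3556
B_vite = 1 / 0.3556 = 2.8121
Σp_vulgᵢ² = 0.12² + 0.16² + 0.19² + 0.06² + 0.47² = 0.0144 + 0.0256 + 0.0361 + 0.0036 + 0.2209 = 0.3006
B_vulg = 1 / 0.3006 = 3.3267
Σp_latiᵢ² = 0.07² + 0.33² + 0.19² + 0.16² + 0.25² = 0.0049 + 0.1089 + 0.0361 + 0.0256 + 0.0625 = 0.2380
B_lati = 1 / 0.2380 = 4.2017
Highest B → broadest niche (most generalist): Phratora laticollis (B = 4.20).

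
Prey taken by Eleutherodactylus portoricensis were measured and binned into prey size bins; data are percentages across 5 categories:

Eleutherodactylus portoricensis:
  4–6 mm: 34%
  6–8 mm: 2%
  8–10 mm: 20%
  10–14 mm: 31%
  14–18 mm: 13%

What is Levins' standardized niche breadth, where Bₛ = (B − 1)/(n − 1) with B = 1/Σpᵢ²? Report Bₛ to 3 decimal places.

Convert percentages to proportions (divide by 100).
Σpᵢ² = 0.34² + 0.02² + 0.20² + 0.31² + 0.13² = 0.1156 + 0.0004 + 0.0400 + 0.0961 + 0.0169 = 0.2690
B = 1 / 0.2690 = 3.71747
Bₛ = (B − 1)/(n − 1) = (3.71747 − 1)/(5 − 1) = 2.71747/4 = 0.67937

0.679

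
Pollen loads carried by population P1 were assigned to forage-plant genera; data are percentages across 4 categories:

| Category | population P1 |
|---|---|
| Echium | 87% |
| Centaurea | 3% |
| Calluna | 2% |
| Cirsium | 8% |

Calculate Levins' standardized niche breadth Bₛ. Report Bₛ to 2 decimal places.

Convert percentages to proportions (divide by 100).
Σpᵢ² = 0.87² + 0.03² + 0.02² + 0.08² = 0.7569 + 0.0009 + 0.0004 + 0.0064 = 0.7646
B = 1 / 0.7646 = 1.3079
Bₛ = (B − 1)/(n − 1) = (1.3079 − 1)/(4 − 1) = 0.3079/3 = 0.1026

0.10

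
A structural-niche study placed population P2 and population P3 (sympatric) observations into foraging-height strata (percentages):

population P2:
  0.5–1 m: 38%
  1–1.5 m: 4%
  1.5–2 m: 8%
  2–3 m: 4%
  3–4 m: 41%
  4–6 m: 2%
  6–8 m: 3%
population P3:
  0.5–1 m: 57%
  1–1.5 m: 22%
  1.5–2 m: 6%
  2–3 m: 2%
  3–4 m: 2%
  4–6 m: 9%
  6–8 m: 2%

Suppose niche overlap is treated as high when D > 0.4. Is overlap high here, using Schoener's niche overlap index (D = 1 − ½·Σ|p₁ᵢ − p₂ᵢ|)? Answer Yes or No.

Yes

Convert percentages to proportions (divide by 100).
Σ|p₁ᵢ − p₂ᵢ| = 0.19 + 0.18 + 0.02 + 0.02 + 0.39 + 0.07 + 0.01 = 0.88
D = 1 − ½ × 0.88 = 1 − 0.440 = 0.5600
D = 0.5600 > 0.4 → Yes.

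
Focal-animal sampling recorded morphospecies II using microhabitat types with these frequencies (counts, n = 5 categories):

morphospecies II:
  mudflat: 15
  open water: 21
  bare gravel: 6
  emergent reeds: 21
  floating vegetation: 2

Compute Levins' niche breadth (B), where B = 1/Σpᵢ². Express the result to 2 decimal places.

Proportions for morphospecies II (n=65): 15/65=0.2308, 21/65=0.3231, 6/65=0.0923, 21/65=0.3231, 2/65=0.0308
Σpᵢ² = 0.2308² + 0.3231² + 0.0923² + 0.3231² + 0.0308² = 0.053269 + 0.104394 + 0.008519 + 0.104394 + 0.000949 = 0.271525
B = 1 / 0.271525 = 3.6829

3.68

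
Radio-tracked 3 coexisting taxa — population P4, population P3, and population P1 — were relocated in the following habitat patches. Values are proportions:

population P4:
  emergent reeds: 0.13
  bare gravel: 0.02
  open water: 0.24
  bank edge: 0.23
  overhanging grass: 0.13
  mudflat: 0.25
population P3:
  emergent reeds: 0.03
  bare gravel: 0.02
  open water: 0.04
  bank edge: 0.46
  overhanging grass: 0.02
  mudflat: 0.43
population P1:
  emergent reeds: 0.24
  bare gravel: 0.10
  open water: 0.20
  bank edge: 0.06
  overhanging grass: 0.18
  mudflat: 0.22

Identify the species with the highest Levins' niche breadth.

Σp_P4ᵢ² = 0.13² + 0.02² + 0.24² + 0.23² + 0.13² + 0.25² = 0.0169 + 0.0004 + 0.0576 + 0.0529 + 0.0169 + 0.0625 = 0.2072
B_P4 = 1 / 0.2072 = 4.8263
Σp_P3ᵢ² = 0.03² + 0.02² + 0.04² + 0.46² + 0.02² + 0.43² = 0.0009 + 0.0004 + 0.0016 + 0.2116 + 0.0004 + 0.1849 = 0.3998
B_P3 = 1 / 0.3998 = 2.5013
Σp_P1ᵢ² = 0.24² + 0.10² + 0.20² + 0.06² + 0.18² + 0.22² = 0.0576 + 0.0100 + 0.0400 + 0.0036 + 0.0324 + 0.0484 = 0.1920
B_P1 = 1 / 0.1920 = 5.2083
Highest B → broadest niche (most generalist): population P1 (B = 5.21).

population P1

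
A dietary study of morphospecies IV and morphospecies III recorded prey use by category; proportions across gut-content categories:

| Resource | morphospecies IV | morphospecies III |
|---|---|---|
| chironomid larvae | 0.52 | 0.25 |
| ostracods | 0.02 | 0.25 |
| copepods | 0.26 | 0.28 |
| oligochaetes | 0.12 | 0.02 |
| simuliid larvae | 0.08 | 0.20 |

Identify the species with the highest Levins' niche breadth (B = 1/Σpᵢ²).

morphospecies III

Σp_IVᵢ² = 0.52² + 0.02² + 0.26² + 0.12² + 0.08² = 0.2704 + 0.0004 + 0.0676 + 0.0144 + 0.0064 = 0.3592
B_IV = 1 / 0.3592 = 2.7840
Σp_IIIᵢ² = 0.25² + 0.25² + 0.28² + 0.02² + 0.20² = 0.0625 + 0.0625 + 0.0784 + 0.0004 + 0.0400 = 0.2438
B_III = 1 / 0.2438 = 4.1017
Highest B → broadest niche (most generalist): morphospecies III (B = 4.10).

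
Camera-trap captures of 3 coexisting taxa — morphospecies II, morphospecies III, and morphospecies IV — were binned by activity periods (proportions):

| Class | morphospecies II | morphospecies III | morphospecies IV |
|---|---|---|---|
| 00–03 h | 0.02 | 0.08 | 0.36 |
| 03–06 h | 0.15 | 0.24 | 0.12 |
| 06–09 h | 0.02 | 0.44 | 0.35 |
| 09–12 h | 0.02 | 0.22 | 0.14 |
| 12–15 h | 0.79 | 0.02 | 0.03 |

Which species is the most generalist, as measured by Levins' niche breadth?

Σp_IIᵢ² = 0.02² + 0.15² + 0.02² + 0.02² + 0.79² = 0.0004 + 0.0225 + 0.0004 + 0.0004 + 0.6241 = 0.6478
B_II = 1 / 0.6478 = 1.5437
Σp_IIIᵢ² = 0.08² + 0.24² + 0.44² + 0.22² + 0.02² = 0.0064 + 0.0576 + 0.1936 + 0.0484 + 0.0004 = 0.3064
B_III = 1 / 0.3064 = 3.2637
Σp_IVᵢ² = 0.36² + 0.12² + 0.35² + 0.14² + 0.03² = 0.1296 + 0.0144 + 0.1225 + 0.0196 + 0.0009 = 0.2870
B_IV = 1 / 0.2870 = 3.4843
Highest B → broadest niche (most generalist): morphospecies IV (B = 3.48).

morphospecies IV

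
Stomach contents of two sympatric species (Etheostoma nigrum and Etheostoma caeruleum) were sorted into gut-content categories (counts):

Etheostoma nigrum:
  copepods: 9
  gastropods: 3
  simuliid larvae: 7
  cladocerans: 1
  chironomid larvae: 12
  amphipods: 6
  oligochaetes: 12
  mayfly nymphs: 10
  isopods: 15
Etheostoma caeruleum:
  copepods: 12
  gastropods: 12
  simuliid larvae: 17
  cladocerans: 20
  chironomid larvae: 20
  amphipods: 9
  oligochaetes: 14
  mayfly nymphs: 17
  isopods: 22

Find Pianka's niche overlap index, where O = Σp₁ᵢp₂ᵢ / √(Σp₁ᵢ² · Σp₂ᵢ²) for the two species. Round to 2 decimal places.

0.90

Proportions for Etheostoma nigrum (n=75): 9/75=0.1200, 3/75=0.0400, 7/75=0.0933, 1/75=0.0133, 12/75=0.1600, 6/75=0.0800, 12/75=0.1600, 10/75=0.1333, 15/75=0.2000
Proportions for Etheostoma caeruleum (n=143): 12/143=0.0839, 12/143=0.0839, 17/143=0.1189, 20/143=0.1399, 20/143=0.1399, 9/143=0.0629, 14/143=0.0979, 17/143=0.1189, 22/143=0.1538
Σ p₁ᵢp₂ᵢ = 0.010068 + 0.003356 + 0.011093 + 0.001861 + 0.022384 + 0.005032 + 0.015664 + 0.015849 + 0.030760 = 0.116067
Σp_1ᵢ² = 0.1200² + 0.0400² + 0.0933² + 0.0133² + 0.1600² + 0.0800² + 0.1600² + 0.1333² + 0.2000² = 0.014400 + 0.001600 + 0.008705 + 0.000177 + 0.025600 + 0.006400 + 0.025600 + 0.017769 + 0.040000 = 0.140251
Σp_2ᵢ² = 0.0839² + 0.0839² + 0.1189² + 0.1399² + 0.1399² + 0.0629² + 0.0979² + 0.1189² + 0.1538² = 0.007039 + 0.007039 + 0.014137 + 0.019572 + 0.019572 + 0.003956 + 0.009584 + 0.014137 + 0.023654 = 0.118690
O = 0.116067 / √(0.140251 × 0.118690) = 0.116067 / 0.1290209 = 0.8996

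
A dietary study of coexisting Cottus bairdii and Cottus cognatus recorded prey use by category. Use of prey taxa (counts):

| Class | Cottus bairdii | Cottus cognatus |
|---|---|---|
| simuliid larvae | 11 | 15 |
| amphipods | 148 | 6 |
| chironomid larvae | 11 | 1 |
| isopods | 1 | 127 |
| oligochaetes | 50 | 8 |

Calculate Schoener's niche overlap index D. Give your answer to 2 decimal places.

0.15

Proportions for Cottus bairdii (n=221): 11/221=0.0498, 148/221=0.6697, 11/221=0.0498, 1/221=0.0045, 50/221=0.2262
Proportions for Cottus cognatus (n=157): 15/157=0.0955, 6/157=0.0382, 1/157=0.0064, 127/157=0.8089, 8/157=0.0510
Σ|p₁ᵢ − p₂ᵢ| = 0.0457 + 0.6315 + 0.0434 + 0.8044 + 0.1752 = 1.7002
D = 1 − ½ × 1.7002 = 1 − 0.85010 = 0.14990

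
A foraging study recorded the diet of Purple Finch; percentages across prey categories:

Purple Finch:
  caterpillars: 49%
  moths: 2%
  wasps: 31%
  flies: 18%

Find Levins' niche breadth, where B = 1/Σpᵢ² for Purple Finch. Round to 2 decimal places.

Convert percentages to proportions (divide by 100).
Σpᵢ² = 0.49² + 0.02² + 0.31² + 0.18² = 0.2401 + 0.0004 + 0.0961 + 0.0324 = 0.3690
B = 1 / 0.3690 = 2.7100

2.71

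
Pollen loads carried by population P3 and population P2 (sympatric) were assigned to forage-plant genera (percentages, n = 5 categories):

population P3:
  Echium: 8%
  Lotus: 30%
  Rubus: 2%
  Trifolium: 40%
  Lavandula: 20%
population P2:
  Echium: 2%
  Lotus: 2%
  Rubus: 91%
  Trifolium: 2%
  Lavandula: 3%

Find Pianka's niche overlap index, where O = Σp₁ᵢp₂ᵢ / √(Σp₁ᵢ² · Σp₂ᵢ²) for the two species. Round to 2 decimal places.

0.08

Convert percentages to proportions (divide by 100).
Σ p₁ᵢp₂ᵢ = 0.0016 + 0.0060 + 0.0182 + 0.0080 + 0.0060 = 0.0398
Σp_1ᵢ² = 0.08² + 0.30² + 0.02² + 0.40² + 0.20² = 0.0064 + 0.0900 + 0.0004 + 0.1600 + 0.0400 = 0.2968
Σp_2ᵢ² = 0.02² + 0.02² + 0.91² + 0.02² + 0.03² = 0.0004 + 0.0004 + 0.8281 + 0.0004 + 0.0009 = 0.8302
O = 0.0398 / √(0.2968 × 0.8302) = 0.0398 / 0.49639 = 0.0802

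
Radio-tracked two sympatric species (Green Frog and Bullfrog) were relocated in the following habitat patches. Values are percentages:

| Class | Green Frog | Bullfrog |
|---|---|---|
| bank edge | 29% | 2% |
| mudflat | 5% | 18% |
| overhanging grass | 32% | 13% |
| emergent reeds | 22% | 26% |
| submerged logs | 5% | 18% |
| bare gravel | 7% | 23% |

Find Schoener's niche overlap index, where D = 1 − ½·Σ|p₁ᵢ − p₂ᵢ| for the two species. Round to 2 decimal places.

0.54

Convert percentages to proportions (divide by 100).
Σ|p₁ᵢ − p₂ᵢ| = 0.27 + 0.13 + 0.19 + 0.04 + 0.13 + 0.16 = 0.92
D = 1 − ½ × 0.92 = 1 − 0.460 = 0.5400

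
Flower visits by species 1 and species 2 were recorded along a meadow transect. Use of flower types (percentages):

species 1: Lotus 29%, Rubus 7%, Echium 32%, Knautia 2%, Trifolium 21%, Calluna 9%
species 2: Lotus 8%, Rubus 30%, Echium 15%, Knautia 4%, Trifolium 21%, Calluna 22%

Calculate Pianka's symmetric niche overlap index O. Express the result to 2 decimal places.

Convert percentages to proportions (divide by 100).
Σ p₁ᵢp₂ᵢ = 0.0232 + 0.0210 + 0.0480 + 0.0008 + 0.0441 + 0.0198 = 0.1569
Σp_1ᵢ² = 0.29² + 0.07² + 0.32² + 0.02² + 0.21² + 0.09² = 0.0841 + 0.0049 + 0.1024 + 0.0004 + 0.0441 + 0.0081 = 0.2440
Σp_2ᵢ² = 0.08² + 0.30² + 0.15² + 0.04² + 0.21² + 0.22² = 0.0064 + 0.0900 + 0.0225 + 0.0016 + 0.0441 + 0.0484 = 0.2130
O = 0.1569 / √(0.2440 × 0.2130) = 0.1569 / 0.22797 = 0.6882

0.69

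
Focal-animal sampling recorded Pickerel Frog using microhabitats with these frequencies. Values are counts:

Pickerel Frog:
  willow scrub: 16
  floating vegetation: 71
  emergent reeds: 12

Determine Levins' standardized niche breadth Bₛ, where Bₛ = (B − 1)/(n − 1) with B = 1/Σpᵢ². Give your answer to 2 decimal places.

0.40

Proportions for Pickerel Frog (n=99): 16/99=0.1616, 71/99=0.7172, 12/99=0.1212
Σpᵢ² = 0.1616² + 0.7172² + 0.1212² = 0.026115 + 0.514376 + 0.014689 = 0.555180
B = 1 / 0.555180 = 1.8012
Bₛ = (B − 1)/(n − 1) = (1.8012 − 1)/(3 − 1) = 0.8012/2 = 0.4006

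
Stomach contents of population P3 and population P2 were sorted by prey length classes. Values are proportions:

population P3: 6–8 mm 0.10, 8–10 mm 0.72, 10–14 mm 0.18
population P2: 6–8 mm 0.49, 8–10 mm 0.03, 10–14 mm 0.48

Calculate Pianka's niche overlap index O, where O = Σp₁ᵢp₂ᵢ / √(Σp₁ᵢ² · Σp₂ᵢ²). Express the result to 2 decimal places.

0.31

Σ p₁ᵢp₂ᵢ = 0.0490 + 0.0216 + 0.0864 = 0.1570
Σp_1ᵢ² = 0.10² + 0.72² + 0.18² = 0.0100 + 0.5184 + 0.0324 = 0.5608
Σp_2ᵢ² = 0.49² + 0.03² + 0.48² = 0.2401 + 0.0009 + 0.2304 = 0.4714
O = 0.1570 / √(0.5608 × 0.4714) = 0.1570 / 0.51416 = 0.3054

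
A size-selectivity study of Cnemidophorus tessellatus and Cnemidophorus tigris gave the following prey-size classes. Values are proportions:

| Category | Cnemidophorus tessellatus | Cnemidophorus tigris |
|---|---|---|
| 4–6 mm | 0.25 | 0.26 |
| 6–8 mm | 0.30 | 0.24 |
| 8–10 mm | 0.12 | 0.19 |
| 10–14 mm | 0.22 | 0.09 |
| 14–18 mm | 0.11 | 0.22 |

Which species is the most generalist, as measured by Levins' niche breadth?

Cnemidophorus tigris

Σp_tessᵢ² = 0.25² + 0.30² + 0.12² + 0.22² + 0.11² = 0.0625 + 0.0900 + 0.0144 + 0.0484 + 0.0121 = 0.2274
B_tess = 1 / 0.2274 = 4.3975
Σp_tigrᵢ² = 0.26² + 0.24² + 0.19² + 0.09² + 0.22² = 0.0676 + 0.0576 + 0.0361 + 0.0081 + 0.0484 = 0.2178
B_tigr = 1 / 0.2178 = 4.5914
Highest B → broadest niche (most generalist): Cnemidophorus tigris (B = 4.59).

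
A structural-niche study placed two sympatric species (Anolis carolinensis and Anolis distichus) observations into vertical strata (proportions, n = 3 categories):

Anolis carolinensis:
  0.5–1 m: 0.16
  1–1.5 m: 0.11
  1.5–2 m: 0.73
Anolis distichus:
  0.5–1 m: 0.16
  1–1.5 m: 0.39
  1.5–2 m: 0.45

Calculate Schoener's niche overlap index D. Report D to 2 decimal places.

0.72

Σ|p₁ᵢ − p₂ᵢ| = 0.00 + 0.28 + 0.28 = 0.56
D = 1 − ½ × 0.56 = 1 − 0.280 = 0.7200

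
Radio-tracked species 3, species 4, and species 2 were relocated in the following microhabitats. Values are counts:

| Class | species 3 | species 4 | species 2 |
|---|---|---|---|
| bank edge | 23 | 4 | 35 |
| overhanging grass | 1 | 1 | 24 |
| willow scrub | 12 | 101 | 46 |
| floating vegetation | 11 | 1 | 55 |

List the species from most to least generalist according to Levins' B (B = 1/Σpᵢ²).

Proportions for species 3 (n=47): 23/47=0.4894, 1/47=0.0213, 12/47=0.2553, 11/47=0.2340
Proportions for species 4 (n=107): 4/107=0.0374, 1/107=0.0093, 101/107=0.9439, 1/107=0.0093
Proportions for species 2 (n=160): 35/160=0.2188, 24/160=0.1500, 46/160=0.2875, 55/160=0.3438
Σp_3ᵢ² = 0.4894² + 0.0213² + 0.2553² + 0.2340² = 0.239512 + 0.000454 + 0.065178 + 0.054756 = 0.359900
B_3 = 1 / 0.359900 = 2.7785
Σp_4ᵢ² = 0.0374² + 0.0093² + 0.9439² + 0.0093² = 0.001399 + 0.000086 + 0.890947 + 0.000086 = 0.892518
B_4 = 1 / 0.892518 = 1.1204
Σp_2ᵢ² = 0.2188² + 0.1500² + 0.2875² + 0.3438² = 0.047873 + 0.022500 + 0.082656 + 0.118198 = 0.271227
B_2 = 1 / 0.271227 = 3.6869
Ranking by B (broadest → narrowest): species 2 (3.69) > species 3 (2.78) > species 4 (1.12)

species 2 > species 3 > species 4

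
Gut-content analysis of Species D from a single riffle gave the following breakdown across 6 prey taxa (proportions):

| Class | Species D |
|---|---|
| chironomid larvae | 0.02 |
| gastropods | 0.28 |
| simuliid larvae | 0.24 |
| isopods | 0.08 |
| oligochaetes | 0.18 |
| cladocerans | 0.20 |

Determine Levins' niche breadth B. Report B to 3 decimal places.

4.647

Σpᵢ² = 0.02² + 0.28² + 0.24² + 0.08² + 0.18² + 0.20² = 0.0004 + 0.0784 + 0.0576 + 0.0064 + 0.0324 + 0.0400 = 0.2152
B = 1 / 0.2152 = 4.64684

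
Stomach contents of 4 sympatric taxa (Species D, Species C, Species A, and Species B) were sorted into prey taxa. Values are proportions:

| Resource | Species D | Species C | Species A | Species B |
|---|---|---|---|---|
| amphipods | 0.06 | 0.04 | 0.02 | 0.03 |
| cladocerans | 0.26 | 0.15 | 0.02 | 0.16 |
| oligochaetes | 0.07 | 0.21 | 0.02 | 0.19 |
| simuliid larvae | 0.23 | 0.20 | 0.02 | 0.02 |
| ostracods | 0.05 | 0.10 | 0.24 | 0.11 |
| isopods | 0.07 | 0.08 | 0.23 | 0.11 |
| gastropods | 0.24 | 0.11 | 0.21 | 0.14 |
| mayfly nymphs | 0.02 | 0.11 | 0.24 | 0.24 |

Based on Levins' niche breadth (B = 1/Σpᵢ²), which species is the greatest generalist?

Σp_Dᵢ² = 0.06² + 0.26² + 0.07² + 0.23² + 0.05² + 0.07² + 0.24² + 0.02² = 0.0036 + 0.0676 + 0.0049 + 0.0529 + 0.0025 + 0.0049 + 0.0576 + 0.0004 = 0.1944
B_D = 1 / 0.1944 = 5.1440
Σp_Cᵢ² = 0.04² + 0.15² + 0.21² + 0.20² + 0.10² + 0.08² + 0.11² + 0.11² = 0.0016 + 0.0225 + 0.0441 + 0.0400 + 0.0100 + 0.0064 + 0.0121 + 0.0121 = 0.1488
B_C = 1 / 0.1488 = 6.7204
Σp_Aᵢ² = 0.02² + 0.02² + 0.02² + 0.02² + 0.24² + 0.23² + 0.21² + 0.24² = 0.0004 + 0.0004 + 0.0004 + 0.0004 + 0.0576 + 0.0529 + 0.0441 + 0.0576 = 0.2138
B_A = 1 / 0.2138 = 4.6773
Σp_Bᵢ² = 0.03² + 0.16² + 0.19² + 0.02² + 0.11² + 0.11² + 0.14² + 0.24² = 0.0009 + 0.0256 + 0.0361 + 0.0004 + 0.0121 + 0.0121 + 0.0196 + 0.0576 = 0.1644
B_B = 1 / 0.1644 = 6.0827
Highest B → broadest niche (most generalist): Species C (B = 6.72).

Species C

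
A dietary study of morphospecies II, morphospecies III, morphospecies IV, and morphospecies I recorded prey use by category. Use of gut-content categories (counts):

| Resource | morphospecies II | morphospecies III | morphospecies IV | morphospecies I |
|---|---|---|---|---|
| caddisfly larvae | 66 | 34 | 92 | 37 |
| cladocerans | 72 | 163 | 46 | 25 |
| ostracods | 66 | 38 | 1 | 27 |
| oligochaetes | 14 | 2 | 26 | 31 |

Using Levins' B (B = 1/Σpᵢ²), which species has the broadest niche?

Proportions for morphospecies II (n=218): 66/218=0.3028, 72/218=0.3303, 66/218=0.3028, 14/218=0.0642
Proportions for morphospecies III (n=237): 34/237=0.1435, 163/237=0.6878, 38/237=0.1603, 2/237=0.0084
Proportions for morphospecies IV (n=165): 92/165=0.5576, 46/165=0.2788, 1/165=0.0061, 26/165=0.1576
Proportions for morphospecies I (n=120): 37/120=0.3083, 25/120=0.2083, 27/120=0.2250, 31/120=0.2583
Σp_IIᵢ² = 0.3028² + 0.3303² + 0.3028² + 0.0642² = 0.091688 + 0.109098 + 0.091688 + 0.004122 = 0.296596
B_II = 1 / 0.296596 = 3.3716
Σp_IIIᵢ² = 0.1435² + 0.6878² + 0.1603² + 0.0084² = 0.020592 + 0.473069 + 0.025696 + 0.000071 = 0.519428
B_III = 1 / 0.519428 = 1.9252
Σp_IVᵢ² = 0.5576² + 0.2788² + 0.0061² + 0.1576² = 0.310918 + 0.077729 + 0.000037 + 0.024838 = 0.413522
B_IV = 1 / 0.413522 = 2.4183
Σp_Iᵢ² = 0.3083² + 0.2083² + 0.2250² + 0.2583² = 0.095049 + 0.043389 + 0.050625 + 0.066719 = 0.255782
B_I = 1 / 0.255782 = 3.9096
Highest B → broadest niche (most generalist): morphospecies I (B = 3.91).

morphospecies I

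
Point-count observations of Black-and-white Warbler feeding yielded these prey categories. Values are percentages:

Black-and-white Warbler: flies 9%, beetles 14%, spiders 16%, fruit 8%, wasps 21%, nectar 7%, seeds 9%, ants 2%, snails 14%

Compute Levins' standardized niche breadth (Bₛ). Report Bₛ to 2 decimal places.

0.79

Convert percentages to proportions (divide by 100).
Σpᵢ² = 0.09² + 0.14² + 0.16² + 0.08² + 0.21² + 0.07² + 0.09² + 0.02² + 0.14² = 0.0081 + 0.0196 + 0.0256 + 0.0064 + 0.0441 + 0.0049 + 0.0081 + 0.0004 + 0.0196 = 0.1368
B = 1 / 0.1368 = 7.3099
Bₛ = (B − 1)/(n − 1) = (7.3099 − 1)/(9 − 1) = 6.3099/8 = 0.7887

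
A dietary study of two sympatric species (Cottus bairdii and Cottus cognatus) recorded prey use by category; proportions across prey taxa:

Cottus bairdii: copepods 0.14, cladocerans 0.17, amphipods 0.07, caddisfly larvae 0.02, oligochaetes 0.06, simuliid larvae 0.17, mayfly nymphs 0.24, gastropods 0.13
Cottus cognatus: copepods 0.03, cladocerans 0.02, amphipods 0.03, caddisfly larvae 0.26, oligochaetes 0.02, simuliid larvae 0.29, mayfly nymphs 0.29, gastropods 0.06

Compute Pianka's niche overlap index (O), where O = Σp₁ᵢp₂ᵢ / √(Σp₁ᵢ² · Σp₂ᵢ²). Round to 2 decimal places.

Σ p₁ᵢp₂ᵢ = 0.0042 + 0.0034 + 0.0021 + 0.0052 + 0.0012 + 0.0493 + 0.0696 + 0.0078 = 0.1428
Σp_1ᵢ² = 0.14² + 0.17² + 0.07² + 0.02² + 0.06² + 0.17² + 0.24² + 0.13² = 0.0196 + 0.0289 + 0.0049 + 0.0004 + 0.0036 + 0.0289 + 0.0576 + 0.0169 = 0.1608
Σp_2ᵢ² = 0.03² + 0.02² + 0.03² + 0.26² + 0.02² + 0.29² + 0.29² + 0.06² = 0.0009 + 0.0004 + 0.0009 + 0.0676 + 0.0004 + 0.0841 + 0.0841 + 0.0036 = 0.2420
O = 0.1428 / √(0.1608 × 0.2420) = 0.1428 / 0.19727 = 0.7239

0.72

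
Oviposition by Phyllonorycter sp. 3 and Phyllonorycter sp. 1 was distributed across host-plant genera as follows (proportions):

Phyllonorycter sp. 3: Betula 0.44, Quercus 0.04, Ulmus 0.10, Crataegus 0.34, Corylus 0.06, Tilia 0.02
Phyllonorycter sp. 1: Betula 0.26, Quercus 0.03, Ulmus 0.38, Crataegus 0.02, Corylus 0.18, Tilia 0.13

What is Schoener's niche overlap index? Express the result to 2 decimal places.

0.49

Σ|p₁ᵢ − p₂ᵢ| = 0.18 + 0.01 + 0.28 + 0.32 + 0.12 + 0.11 = 1.02
D = 1 − ½ × 1.02 = 1 − 0.510 = 0.4900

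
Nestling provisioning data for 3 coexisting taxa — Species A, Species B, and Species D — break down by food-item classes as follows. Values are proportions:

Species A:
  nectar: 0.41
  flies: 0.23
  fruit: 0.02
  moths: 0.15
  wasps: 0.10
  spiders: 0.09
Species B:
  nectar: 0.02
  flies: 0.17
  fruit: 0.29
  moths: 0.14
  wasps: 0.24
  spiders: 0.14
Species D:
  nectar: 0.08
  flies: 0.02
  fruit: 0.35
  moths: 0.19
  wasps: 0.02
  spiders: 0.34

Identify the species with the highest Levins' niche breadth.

Species B

Σp_Aᵢ² = 0.41² + 0.23² + 0.02² + 0.15² + 0.10² + 0.09² = 0.1681 + 0.0529 + 0.0004 + 0.0225 + 0.0100 + 0.0081 = 0.2620
B_A = 1 / 0.2620 = 3.8168
Σp_Bᵢ² = 0.02² + 0.17² + 0.29² + 0.14² + 0.24² + 0.14² = 0.0004 + 0.0289 + 0.0841 + 0.0196 + 0.0576 + 0.0196 = 0.2102
B_B = 1 / 0.2102 = 4.7574
Σp_Dᵢ² = 0.08² + 0.02² + 0.35² + 0.19² + 0.02² + 0.34² = 0.0064 + 0.0004 + 0.1225 + 0.0361 + 0.0004 + 0.1156 = 0.2814
B_D = 1 / 0.2814 = 3.5537
Highest B → broadest niche (most generalist): Species B (B = 4.76).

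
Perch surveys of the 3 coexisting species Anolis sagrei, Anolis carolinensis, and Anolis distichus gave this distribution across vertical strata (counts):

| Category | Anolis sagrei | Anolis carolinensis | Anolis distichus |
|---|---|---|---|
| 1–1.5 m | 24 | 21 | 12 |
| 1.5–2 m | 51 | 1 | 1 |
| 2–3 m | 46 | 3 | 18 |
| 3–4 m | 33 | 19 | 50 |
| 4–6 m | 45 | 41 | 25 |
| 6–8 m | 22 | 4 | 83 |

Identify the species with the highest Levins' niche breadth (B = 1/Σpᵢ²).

Anolis sagrei

Proportions for Anolis sagrei (n=221): 24/221=0.1086, 51/221=0.2308, 46/221=0.2081, 33/221=0.1493, 45/221=0.2036, 22/221=0.0995
Proportions for Anolis carolinensis (n=89): 21/89=0.2360, 1/89=0.0112, 3/89=0.0337, 19/89=0.2135, 41/89=0.4607, 4/89=0.0449
Proportions for Anolis distichus (n=189): 12/189=0.0635, 1/189=0.0053, 18/189=0.0952, 50/189=0.2646, 25/189=0.1323, 83/189=0.4392
Σp_sagrᵢ² = 0.1086² + 0.2308² + 0.2081² + 0.1493² + 0.2036² + 0.0995² = 0.011794 + 0.053269 + 0.043306 + 0.022290 + 0.041453 + 0.009900 = 0.182012
B_sagr = 1 / 0.182012 = 5.4941
Σp_caroᵢ² = 0.2360² + 0.0112² + 0.0337² + 0.2135² + 0.4607² + 0.0449² = 0.055696 + 0.000125 + 0.001136 + 0.045582 + 0.212244 + 0.002016 = 0.316799
B_caro = 1 / 0.316799 = 3.1566
Σp_distᵢ² = 0.0635² + 0.0053² + 0.0952² + 0.2646² + 0.1323² + 0.4392² = 0.004032 + 0.000028 + 0.009063 + 0.070013 + 0.017503 + 0.192897 = 0.293536
B_dist = 1 / 0.293536 = 3.4067
Highest B → broadest niche (most generalist): Anolis sagrei (B = 5.49).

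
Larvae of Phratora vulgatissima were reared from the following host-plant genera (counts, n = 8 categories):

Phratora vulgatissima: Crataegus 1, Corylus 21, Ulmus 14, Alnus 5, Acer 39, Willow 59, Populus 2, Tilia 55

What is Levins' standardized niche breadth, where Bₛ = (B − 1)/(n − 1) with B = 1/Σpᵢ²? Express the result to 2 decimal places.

Proportions for Phratora vulgatissima (n=196): 1/196=0.0051, 21/196=0.1071, 14/196=0.0714, 5/196=0.0255, 39/196=0.1990, 59/196=0.3010, 2/196=0.0102, 55/196=0.2806
Σpᵢ² = 0.0051² + 0.1071² + 0.0714² + 0.0255² + 0.1990² + 0.3010² + 0.0102² + 0.2806² = 0.000026 + 0.011470 + 0.005098 + 0.000650 + 0.039601 + 0.090601 + 0.000104 + 0.078736 = 0.226286
B = 1 / 0.226286 = 4.4192
Bₛ = (B − 1)/(n − 1) = (4.4192 − 1)/(8 − 1) = 3.4192/7 = 0.4885

0.49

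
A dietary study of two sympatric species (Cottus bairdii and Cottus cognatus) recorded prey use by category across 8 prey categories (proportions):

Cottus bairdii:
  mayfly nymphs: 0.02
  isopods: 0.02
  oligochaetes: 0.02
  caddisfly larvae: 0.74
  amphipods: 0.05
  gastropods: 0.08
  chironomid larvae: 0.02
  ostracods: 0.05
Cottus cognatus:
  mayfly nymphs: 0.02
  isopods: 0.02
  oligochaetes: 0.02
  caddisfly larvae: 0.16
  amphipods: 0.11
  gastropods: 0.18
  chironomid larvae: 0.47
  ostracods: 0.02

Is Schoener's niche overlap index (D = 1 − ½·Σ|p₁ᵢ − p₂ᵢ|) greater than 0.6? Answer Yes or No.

No

Σ|p₁ᵢ − p₂ᵢ| = 0.00 + 0.00 + 0.00 + 0.58 + 0.06 + 0.10 + 0.45 + 0.03 = 1.22
D = 1 − ½ × 1.22 = 1 − 0.610 = 0.3900
D = 0.3900 < 0.6 → No.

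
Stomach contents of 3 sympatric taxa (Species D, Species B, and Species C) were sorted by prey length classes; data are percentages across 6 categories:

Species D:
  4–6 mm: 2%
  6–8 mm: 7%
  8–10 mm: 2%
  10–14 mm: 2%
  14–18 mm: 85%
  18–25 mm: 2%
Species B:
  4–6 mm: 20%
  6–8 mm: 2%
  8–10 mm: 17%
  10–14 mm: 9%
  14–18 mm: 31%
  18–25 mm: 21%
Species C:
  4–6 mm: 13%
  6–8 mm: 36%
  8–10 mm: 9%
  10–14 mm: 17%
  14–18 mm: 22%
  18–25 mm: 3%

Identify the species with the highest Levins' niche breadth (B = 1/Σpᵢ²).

Convert percentages to proportions (divide by 100).
Σp_Dᵢ² = 0.02² + 0.07² + 0.02² + 0.02² + 0.85² + 0.02² = 0.0004 + 0.0049 + 0.0004 + 0.0004 + 0.7225 + 0.0004 = 0.7290
B_D = 1 / 0.7290 = 1.3717
Σp_Bᵢ² = 0.20² + 0.02² + 0.17² + 0.09² + 0.31² + 0.21² = 0.0400 + 0.0004 + 0.0289 + 0.0081 + 0.0961 + 0.0441 = 0.2176
B_B = 1 / 0.2176 = 4.5956
Σp_Cᵢ² = 0.13² + 0.36² + 0.09² + 0.17² + 0.22² + 0.03² = 0.0169 + 0.1296 + 0.0081 + 0.0289 + 0.0484 + 0.0009 = 0.2328
B_C = 1 / 0.2328 = 4.2955
Highest B → broadest niche (most generalist): Species B (B = 4.60).

Species B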